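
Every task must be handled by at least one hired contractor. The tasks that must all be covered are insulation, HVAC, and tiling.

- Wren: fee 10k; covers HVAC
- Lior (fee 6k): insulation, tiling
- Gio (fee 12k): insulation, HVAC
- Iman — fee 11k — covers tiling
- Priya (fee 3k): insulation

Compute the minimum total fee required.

16

Choose Wren and Lior: together they cover insulation, HVAC, tiling — every task.
Total fee: 10 + 6 = 16.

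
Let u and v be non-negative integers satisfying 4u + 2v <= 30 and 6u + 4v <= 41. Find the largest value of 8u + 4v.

52

(u,v)=(6,1) is feasible, giving 52.
(u,v)=(6,0) is feasible, giving 48.
Maximum is 52 at (u,v)=(6,1).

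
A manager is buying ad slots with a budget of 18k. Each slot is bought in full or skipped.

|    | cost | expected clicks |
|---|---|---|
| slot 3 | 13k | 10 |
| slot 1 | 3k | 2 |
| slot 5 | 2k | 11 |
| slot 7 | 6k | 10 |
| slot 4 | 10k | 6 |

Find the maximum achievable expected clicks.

Allowing fractional choices, the relaxed optimum would be about 28.7, but ad slots are indivisible.
slot 5 + slot 7 + slot 4: cost 2 + 6 + 10 = 18 ≤ 18, expected clicks 11 + 10 + 6 = 27.
slot 1 + slot 5 + slot 7: cost 3 + 2 + 6 = 11 ≤ 18, expected clicks 2 + 11 + 10 = 23.
Best is slot 5, slot 7, and slot 4 with total expected clicks 27.

27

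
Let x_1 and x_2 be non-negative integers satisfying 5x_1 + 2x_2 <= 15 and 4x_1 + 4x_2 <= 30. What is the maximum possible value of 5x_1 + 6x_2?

Relaxing integrality, the LP optimum is 45.00 at (x_1,x_2) = (0, 7.5), which is not an integer point.
(x_1,x_2)=(0,7) is feasible, giving 42.
(x_1,x_2)=(0,6) is feasible, giving 36.
The best lattice point is (0,7), giving 42.

42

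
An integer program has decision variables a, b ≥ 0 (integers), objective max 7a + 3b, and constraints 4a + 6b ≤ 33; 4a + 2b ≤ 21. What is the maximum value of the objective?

The continuous relaxation peaks at (5.25, 0) with value 36.75; rounding to a feasible lattice point costs some objective.
(a,b)=(5,0) is feasible, giving 35.
(a,b)=(4,1) is feasible, giving 31.
(a,b)=(4,0) is feasible, giving 28.
Maximum is 35 at (a,b)=(5,0).

35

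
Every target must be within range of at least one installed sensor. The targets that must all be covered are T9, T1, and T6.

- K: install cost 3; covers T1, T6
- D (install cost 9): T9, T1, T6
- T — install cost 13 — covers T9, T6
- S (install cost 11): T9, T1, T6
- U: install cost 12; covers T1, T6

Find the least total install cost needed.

9

D alone covers T9, T1, T6 — every target.
Total install cost: 9.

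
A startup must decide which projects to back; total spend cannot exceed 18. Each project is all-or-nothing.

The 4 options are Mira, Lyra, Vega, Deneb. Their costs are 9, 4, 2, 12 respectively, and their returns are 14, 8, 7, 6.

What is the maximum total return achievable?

29

Allowing fractional choices, the relaxed optimum would be about 30.5, but projects are indivisible.
Mira + Lyra + Vega: cost 9 + 4 + 2 = 15 ≤ 18, return 14 + 8 + 7 = 29.
Mira + Vega: cost 9 + 2 = 11 ≤ 18, return 14 + 7 = 21.
Mira + Lyra: cost 9 + 4 = 13 ≤ 18, return 14 + 8 = 22.
Best is Mira, Lyra, and Vega with total return 29.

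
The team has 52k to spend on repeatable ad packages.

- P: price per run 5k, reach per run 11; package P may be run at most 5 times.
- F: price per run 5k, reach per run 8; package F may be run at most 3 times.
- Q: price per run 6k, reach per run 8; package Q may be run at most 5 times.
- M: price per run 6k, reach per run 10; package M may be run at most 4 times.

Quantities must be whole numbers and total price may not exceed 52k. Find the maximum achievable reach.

99

Take 5×P, 3×F, and 2×M: price 52 ≤ 52, reach 5·11 + 3·8 + 2·10 = 99.
P has the best ratio (11/5) and is taken to its limit of 5; remaining capacity is filled optimally with the others.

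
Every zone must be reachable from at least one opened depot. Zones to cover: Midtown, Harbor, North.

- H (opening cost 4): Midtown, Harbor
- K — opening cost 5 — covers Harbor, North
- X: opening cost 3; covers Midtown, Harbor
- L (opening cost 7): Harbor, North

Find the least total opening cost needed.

8

This is a weighted set-cover instance.
Choose K and X: together they cover Midtown, Harbor, North — every zone.
Total opening cost: 5 + 3 = 8.
No cover costs less than 8.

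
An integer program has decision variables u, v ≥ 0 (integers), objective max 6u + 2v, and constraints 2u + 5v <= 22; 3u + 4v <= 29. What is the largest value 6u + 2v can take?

54

Relaxing integrality, the LP optimum is 58.00 at (u,v) = (9.67, 0), which is not an integer point.
(u,v)=(9,0): 2·9+5·0=18≤22, 3·9+4·0=27≤29, objective 54.
(u,v)=(8,1): 2·8+5·1=21≤22, 3·8+4·1=28≤29, objective 50.
(u,v)=(8,0): 2·8+5·0=16≤22, 3·8+4·0=24≤29, objective 48.
The best lattice point is (9,0), giving 54.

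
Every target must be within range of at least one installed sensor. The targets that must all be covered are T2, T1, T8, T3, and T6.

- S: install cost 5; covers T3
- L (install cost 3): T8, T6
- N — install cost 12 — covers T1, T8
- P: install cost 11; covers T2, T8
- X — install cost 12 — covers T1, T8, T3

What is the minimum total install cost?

26

The greedy cost-per-new-target heuristic would pick L, S, P, and N for 31, but a cheaper cover exists.
Choose L, P, and X: together they cover T2, T1, T8, T3, T6 — every target.
Total install cost: 3 + 11 + 12 = 26.
No cover costs less than 26.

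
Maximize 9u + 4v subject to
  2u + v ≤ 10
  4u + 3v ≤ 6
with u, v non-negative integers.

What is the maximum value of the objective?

9

(u,v)=(1,0) is feasible, giving 9.
(u,v)=(0,1) is feasible, giving 4.
(u,v)=(0,0) is feasible, giving 0.
No feasible integer point exceeds 9.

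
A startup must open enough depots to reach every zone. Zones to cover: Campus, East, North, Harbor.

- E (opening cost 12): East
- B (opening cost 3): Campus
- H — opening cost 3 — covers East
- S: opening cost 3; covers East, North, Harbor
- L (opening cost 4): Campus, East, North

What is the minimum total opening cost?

6

Choose B and S: together they cover Campus, East, North, Harbor — every zone.
Total opening cost: 3 + 3 = 6.
No cover costs less than 6.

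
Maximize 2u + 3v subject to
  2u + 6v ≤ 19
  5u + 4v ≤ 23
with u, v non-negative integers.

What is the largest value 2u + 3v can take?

12

The continuous relaxation peaks at (2.82, 2.23) with value 12.32; rounding to a feasible lattice point costs some objective.
(u,v)=(3,2): 2·3+6·2=18≤19, 5·3+4·2=23≤23, objective 12.
(u,v)=(2,2): 2·2+6·2=16≤19, 5·2+4·2=18≤23, objective 10.
(u,v)=(3,1): 2·3+6·1=12≤19, 5·3+4·1=19≤23, objective 9.
No feasible integer point exceeds 12.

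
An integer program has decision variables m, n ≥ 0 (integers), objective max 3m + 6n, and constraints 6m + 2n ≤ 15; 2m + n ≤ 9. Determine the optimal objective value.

The continuous relaxation peaks at (0, 7.5) with value 45.00; rounding to a feasible lattice point costs some objective.
(m,n)=(0,7): 6·0+2·7=14≤15, 2·0+1·7=7≤9, objective 42.
(m,n)=(0,6): 6·0+2·6=12≤15, 2·0+1·6=6≤9, objective 36.
The best lattice point is (0,7), giving 42.

42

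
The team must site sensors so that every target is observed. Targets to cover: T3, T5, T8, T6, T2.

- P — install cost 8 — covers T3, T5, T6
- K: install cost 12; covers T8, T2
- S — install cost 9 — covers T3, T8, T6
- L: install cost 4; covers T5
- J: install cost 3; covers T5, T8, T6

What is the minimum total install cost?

20

The greedy cost-per-new-target heuristic would pick J, P, and K for 23, but a cheaper cover exists.
Choose P and K: together they cover T3, T5, T8, T6, T2 — every target.
Total install cost: 8 + 12 = 20.
No cover costs less than 20.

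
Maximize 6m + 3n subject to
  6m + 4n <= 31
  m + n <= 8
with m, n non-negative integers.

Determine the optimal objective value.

Relaxing integrality, the LP optimum is 31.00 at (m,n) = (5.17, 0), which is not an integer point.
(m,n)=(5,0): 6·5+4·0=30≤31, 1·5+1·0=5≤8, objective 30.
(m,n)=(4,1): 6·4+4·1=28≤31, 1·4+1·1=5≤8, objective 27.
(m,n)=(4,0): 6·4+4·0=24≤31, 1·4+1·0=4≤8, objective 24.
No feasible integer point exceeds 30.

30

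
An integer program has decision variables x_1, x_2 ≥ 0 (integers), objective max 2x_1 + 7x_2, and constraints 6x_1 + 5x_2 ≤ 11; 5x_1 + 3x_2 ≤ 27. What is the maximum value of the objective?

14

The continuous relaxation peaks at (0, 2.2) with value 15.40; rounding to a feasible lattice point costs some objective.
(x_1,x_2)=(0,2): 6·0+5·2=10≤11, 5·0+3·2=6≤27, objective 14.
(x_1,x_2)=(1,1): 6·1+5·1=11≤11, 5·1+3·1=8≤27, objective 9.
(x_1,x_2)=(0,1): 6·0+5·1=5≤11, 5·0+3·1=3≤27, objective 7.
No feasible integer point exceeds 14.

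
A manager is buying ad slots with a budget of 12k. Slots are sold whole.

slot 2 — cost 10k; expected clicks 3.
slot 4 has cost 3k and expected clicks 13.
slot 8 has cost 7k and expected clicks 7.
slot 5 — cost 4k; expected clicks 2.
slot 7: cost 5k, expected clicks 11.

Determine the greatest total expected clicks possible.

26

This is a 0-1 knapsack instance.
slot 4 + slot 7: cost 3 + 5 = 8 ≤ 12, expected clicks 13 + 11 = 24.
slot 4 + slot 5 + slot 7: cost 3 + 4 + 5 = 12 ≤ 12, expected clicks 13 + 2 + 11 = 26.
Best is slot 4, slot 5, and slot 7 with total expected clicks 26.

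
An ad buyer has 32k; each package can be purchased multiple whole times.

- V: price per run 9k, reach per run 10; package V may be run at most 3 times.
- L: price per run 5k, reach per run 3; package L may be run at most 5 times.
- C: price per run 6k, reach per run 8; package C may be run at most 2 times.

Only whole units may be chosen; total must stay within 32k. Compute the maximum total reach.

C has the best ratio (8/6); taking only C gives at most 2×8 = 16 (stopped by the supply cap of 2).
Mixing does better — 2×V and 2×C: price 30 ≤ 32, reach 2·10 + 2·8 = 36.

36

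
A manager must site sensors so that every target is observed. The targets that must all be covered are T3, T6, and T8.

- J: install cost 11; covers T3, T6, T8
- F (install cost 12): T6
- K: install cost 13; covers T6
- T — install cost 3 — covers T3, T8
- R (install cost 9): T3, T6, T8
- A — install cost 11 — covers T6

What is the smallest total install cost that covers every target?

R alone covers T3, T6, T8 — every target.
Total install cost: 9.

9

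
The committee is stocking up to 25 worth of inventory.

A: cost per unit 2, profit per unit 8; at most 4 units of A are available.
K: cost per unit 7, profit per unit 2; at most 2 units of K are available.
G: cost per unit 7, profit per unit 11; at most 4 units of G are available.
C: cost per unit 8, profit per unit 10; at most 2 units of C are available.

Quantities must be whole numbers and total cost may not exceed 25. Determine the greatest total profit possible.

54

4×A, 1×G, and 1×C: cost 23 ≤ 25, profit 4·8 + 1·11 + 1·10 = 53.
4×A and 2×G: cost 22 ≤ 25, profit 4·8 + 2·11 = 54.
Best is 54.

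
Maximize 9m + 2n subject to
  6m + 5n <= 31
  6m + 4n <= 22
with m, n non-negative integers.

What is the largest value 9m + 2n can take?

Relaxing integrality, the LP optimum is 33.00 at (m,n) = (3.67, 0), which is not an integer point.
(m,n)=(3,1): 6·3+5·1=23≤31, 6·3+4·1=22≤22, objective 29.
(m,n)=(3,0): 6·3+5·0=18≤31, 6·3+4·0=18≤22, objective 27.
The best lattice point is (3,1), giving 29.

29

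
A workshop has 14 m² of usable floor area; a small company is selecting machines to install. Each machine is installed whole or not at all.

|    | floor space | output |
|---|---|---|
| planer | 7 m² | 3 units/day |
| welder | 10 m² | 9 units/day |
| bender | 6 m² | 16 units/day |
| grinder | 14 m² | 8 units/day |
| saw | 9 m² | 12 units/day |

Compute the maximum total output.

19

saw: floor space 9 ≤ 14, output 12.
bender: floor space 6 ≤ 14, output 16.
planer + bender: floor space 7 + 6 = 13 ≤ 14, output 3 + 16 = 19.
Best is planer and bender with total output 19.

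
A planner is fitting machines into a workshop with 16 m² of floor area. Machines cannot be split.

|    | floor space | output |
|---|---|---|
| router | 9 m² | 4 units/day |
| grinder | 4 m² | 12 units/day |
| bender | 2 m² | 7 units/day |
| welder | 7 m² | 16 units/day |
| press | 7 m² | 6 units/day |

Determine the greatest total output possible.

35

Take grinder, bender, and welder: floor space 4 + 2 + 7 = 13 ≤ 16, output 12 + 7 + 16 = 35.
No other feasible combination does better.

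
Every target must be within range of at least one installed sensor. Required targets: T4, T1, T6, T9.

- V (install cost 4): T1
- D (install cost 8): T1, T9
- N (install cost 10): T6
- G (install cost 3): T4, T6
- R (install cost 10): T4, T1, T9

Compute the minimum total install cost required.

11

Choose D and G: together they cover T4, T1, T6, T9 — every target.
Total install cost: 8 + 3 = 11.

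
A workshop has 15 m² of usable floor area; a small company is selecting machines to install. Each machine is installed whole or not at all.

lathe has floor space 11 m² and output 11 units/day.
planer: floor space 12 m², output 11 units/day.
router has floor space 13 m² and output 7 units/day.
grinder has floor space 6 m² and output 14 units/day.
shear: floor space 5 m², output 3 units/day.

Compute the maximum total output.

17

Allowing fractional choices, the relaxed optimum would be about 23.0, but machines are indivisible.
grinder: floor space 6 ≤ 15, output 14.
grinder + shear: floor space 6 + 5 = 11 ≤ 15, output 14 + 3 = 17.
lathe: floor space 11 ≤ 15, output 11.
Best is grinder and shear with total output 17.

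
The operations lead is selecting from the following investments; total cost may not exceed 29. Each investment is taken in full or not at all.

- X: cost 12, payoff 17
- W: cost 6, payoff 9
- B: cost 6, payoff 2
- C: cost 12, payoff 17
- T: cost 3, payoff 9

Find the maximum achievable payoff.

43

X + C + T: cost 12 + 12 + 3 = 27 ≤ 29, payoff 17 + 17 + 9 = 43.
X + W + B + T: cost 12 + 6 + 6 + 3 = 27 ≤ 29, payoff 17 + 9 + 2 + 9 = 37.
Best is X, C, and T with total payoff 43.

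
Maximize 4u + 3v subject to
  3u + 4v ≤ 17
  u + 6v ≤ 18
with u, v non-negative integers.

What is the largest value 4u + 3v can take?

20

The continuous relaxation peaks at (5.67, 0) with value 22.67; rounding to a feasible lattice point costs some objective.
(u,v)=(5,0) is feasible, giving 20.
(u,v)=(4,1) is feasible, giving 19.
(u,v)=(4,0) is feasible, giving 16.
No feasible integer point exceeds 20.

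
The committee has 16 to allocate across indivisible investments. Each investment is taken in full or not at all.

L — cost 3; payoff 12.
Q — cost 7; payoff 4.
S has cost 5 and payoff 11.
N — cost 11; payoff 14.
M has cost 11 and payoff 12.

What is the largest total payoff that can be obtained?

Treat it as a binary knapsack problem.
Allowing fractional choices, the relaxed optimum would be about 33.2, but investments are indivisible.
S + N: cost 5 + 11 = 16 ≤ 16, payoff 11 + 14 = 25.
L + Q + S: cost 3 + 7 + 5 = 15 ≤ 16, payoff 12 + 4 + 11 = 27.
L + N: cost 3 + 11 = 14 ≤ 16, payoff 12 + 14 = 26.
Best is L, Q, and S with total payoff 27.

27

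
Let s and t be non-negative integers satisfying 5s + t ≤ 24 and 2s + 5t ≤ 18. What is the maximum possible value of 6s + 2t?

Relaxing integrality, the LP optimum is 30.26 at (s,t) = (4.43, 1.83), which is not an integer point.
(s,t)=(4,2): 5·4+1·2=22≤24, 2·4+5·2=18≤18, objective 28.
(s,t)=(4,1): 5·4+1·1=21≤24, 2·4+5·1=13≤18, objective 26.
Maximum is 28 at (s,t)=(4,2).

28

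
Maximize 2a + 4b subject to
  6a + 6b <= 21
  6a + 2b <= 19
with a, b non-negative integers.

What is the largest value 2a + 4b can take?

12

The continuous relaxation peaks at (0, 3.5) with value 14.00; rounding to a feasible lattice point costs some objective.
(a,b)=(0,3): 6·0+6·3=18≤21, 6·0+2·3=6≤19, objective 12.
(a,b)=(1,2): 6·1+6·2=18≤21, 6·1+2·2=10≤19, objective 10.
(a,b)=(0,2): 6·0+6·2=12≤21, 6·0+2·2=4≤19, objective 8.
Maximum is 12 at (a,b)=(0,3).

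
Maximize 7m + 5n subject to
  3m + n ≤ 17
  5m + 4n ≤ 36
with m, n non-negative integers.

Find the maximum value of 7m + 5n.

48

(m,n)=(4,4): 3·4+1·4=16≤17, 5·4+4·4=36≤36, objective 48.
(m,n)=(3,5): 3·3+1·5=14≤17, 5·3+4·5=35≤36, objective 46.
Maximum is 48 at (m,n)=(4,4).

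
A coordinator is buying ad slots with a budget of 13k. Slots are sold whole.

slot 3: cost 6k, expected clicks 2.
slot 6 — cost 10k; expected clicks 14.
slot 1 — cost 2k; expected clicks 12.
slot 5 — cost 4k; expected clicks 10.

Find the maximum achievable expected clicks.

26

Allowing fractional choices, the relaxed optimum would be about 31.8, but ad slots are indivisible.
slot 6 + slot 1: cost 10 + 2 = 12 ≤ 13, expected clicks 14 + 12 = 26.
slot 3 + slot 1 + slot 5: cost 6 + 2 + 4 = 12 ≤ 13, expected clicks 2 + 12 + 10 = 24.
Best is slot 6 and slot 1 with total expected clicks 26.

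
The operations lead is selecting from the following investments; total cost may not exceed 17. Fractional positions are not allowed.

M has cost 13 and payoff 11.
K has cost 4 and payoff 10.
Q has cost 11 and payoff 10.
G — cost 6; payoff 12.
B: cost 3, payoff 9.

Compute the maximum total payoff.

31

This is an integer program with binary decision variables.
Allowing fractional choices, the relaxed optimum would be about 34.6, but investments are indivisible.
K + G + B: cost 4 + 6 + 3 = 13 ≤ 17, payoff 10 + 12 + 9 = 31.
K + G: cost 4 + 6 = 10 ≤ 17, payoff 10 + 12 = 22.
Best is K, G, and B with total payoff 31.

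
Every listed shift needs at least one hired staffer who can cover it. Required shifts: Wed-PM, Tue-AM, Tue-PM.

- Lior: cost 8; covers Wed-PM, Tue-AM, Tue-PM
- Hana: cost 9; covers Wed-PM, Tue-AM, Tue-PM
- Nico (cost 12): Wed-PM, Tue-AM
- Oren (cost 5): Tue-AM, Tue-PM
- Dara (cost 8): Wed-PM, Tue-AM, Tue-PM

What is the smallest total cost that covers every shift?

This is a weighted set-cover instance.
Lior alone covers Wed-PM, Tue-AM, Tue-PM — every shift.
Total cost: 8.

8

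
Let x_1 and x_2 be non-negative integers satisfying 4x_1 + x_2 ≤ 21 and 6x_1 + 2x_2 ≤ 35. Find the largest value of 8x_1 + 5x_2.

(x_1,x_2)=(0,17): 4·0+1·17=17≤21, 6·0+2·17=34≤35, objective 85.
(x_1,x_2)=(0,16): 4·0+1·16=16≤21, 6·0+2·16=32≤35, objective 80.
Maximum is 85 at (x_1,x_2)=(0,17).

85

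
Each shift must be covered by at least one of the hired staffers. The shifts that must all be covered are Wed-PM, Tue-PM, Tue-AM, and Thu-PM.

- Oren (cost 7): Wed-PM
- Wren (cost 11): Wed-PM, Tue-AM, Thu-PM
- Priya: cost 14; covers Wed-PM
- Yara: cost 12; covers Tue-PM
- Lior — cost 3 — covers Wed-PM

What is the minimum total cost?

23

Choose Wren and Yara: together they cover Wed-PM, Tue-PM, Tue-AM, Thu-PM — every shift.
Total cost: 11 + 12 = 23.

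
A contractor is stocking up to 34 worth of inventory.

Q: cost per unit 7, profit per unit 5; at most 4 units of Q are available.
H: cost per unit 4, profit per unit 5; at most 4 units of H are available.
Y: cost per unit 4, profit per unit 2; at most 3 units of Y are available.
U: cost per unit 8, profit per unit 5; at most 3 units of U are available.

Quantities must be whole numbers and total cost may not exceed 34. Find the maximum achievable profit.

32

Take 2×Q, 4×H, and 1×Y: cost 34 ≤ 34, profit 2·5 + 4·5 + 1·2 = 32.
H has the best ratio (5/4) and is taken to its limit of 4; remaining capacity is filled optimally with the others.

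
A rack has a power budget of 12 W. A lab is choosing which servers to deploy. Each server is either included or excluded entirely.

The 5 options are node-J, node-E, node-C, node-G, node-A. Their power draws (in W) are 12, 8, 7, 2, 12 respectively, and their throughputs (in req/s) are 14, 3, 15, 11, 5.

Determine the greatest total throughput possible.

26

node-C: power draw 7 ≤ 12, throughput 15.
node-C + node-G: power draw 7 + 2 = 9 ≤ 12, throughput 15 + 11 = 26.
node-E + node-G: power draw 8 + 2 = 10 ≤ 12, throughput 3 + 11 = 14.
Best is node-C and node-G with total throughput 26.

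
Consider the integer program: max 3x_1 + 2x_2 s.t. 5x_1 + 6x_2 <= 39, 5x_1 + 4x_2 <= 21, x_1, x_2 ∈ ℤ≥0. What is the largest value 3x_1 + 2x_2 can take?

12

Relaxing integrality, the LP optimum is 12.60 at (x_1,x_2) = (4.2, 0), which is not an integer point.
(x_1,x_2)=(4,0): 5·4+6·0=20≤39, 5·4+4·0=20≤21, objective 12.
(x_1,x_2)=(3,1): 5·3+6·1=21≤39, 5·3+4·1=19≤21, objective 11.
Maximum is 12 at (x_1,x_2)=(4,0).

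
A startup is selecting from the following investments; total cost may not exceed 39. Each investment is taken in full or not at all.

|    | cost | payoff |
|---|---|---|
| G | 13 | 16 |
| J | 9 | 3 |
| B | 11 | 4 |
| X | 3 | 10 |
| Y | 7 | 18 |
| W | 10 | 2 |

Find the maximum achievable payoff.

Allowing fractional choices, the relaxed optimum would be about 49.7, but investments are indivisible.
G + X + Y + W: cost 13 + 3 + 7 + 10 = 33 ≤ 39, payoff 16 + 10 + 18 + 2 = 46.
G + J + X + Y: cost 13 + 9 + 3 + 7 = 32 ≤ 39, payoff 16 + 3 + 10 + 18 = 47.
G + B + X + Y: cost 13 + 11 + 3 + 7 = 34 ≤ 39, payoff 16 + 4 + 10 + 18 = 48.
Best is G, B, X, and Y with total payoff 48.

48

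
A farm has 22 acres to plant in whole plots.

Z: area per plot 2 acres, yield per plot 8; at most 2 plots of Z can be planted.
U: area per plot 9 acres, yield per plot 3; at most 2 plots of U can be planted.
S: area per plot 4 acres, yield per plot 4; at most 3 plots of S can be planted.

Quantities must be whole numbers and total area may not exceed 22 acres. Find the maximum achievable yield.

2×Z, 1×U, and 2×S: area 21 ≤ 22, yield 2·8 + 1·3 + 2·4 = 27.
2×Z and 3×S: area 16 ≤ 22, yield 2·8 + 3·4 = 28.
Best is 28.

28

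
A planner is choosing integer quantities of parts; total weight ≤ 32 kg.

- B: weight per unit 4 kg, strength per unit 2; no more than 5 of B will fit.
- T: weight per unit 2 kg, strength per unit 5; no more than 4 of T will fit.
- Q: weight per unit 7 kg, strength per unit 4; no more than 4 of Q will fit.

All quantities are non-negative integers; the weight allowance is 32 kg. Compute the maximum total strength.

T has the best ratio (5/2); taking only T gives at most 4×5 = 20 (stopped by the supply cap of 4).
Mixing does better — 4×T and 3×Q: weight 29 ≤ 32, strength 4·5 + 3·4 = 32.

32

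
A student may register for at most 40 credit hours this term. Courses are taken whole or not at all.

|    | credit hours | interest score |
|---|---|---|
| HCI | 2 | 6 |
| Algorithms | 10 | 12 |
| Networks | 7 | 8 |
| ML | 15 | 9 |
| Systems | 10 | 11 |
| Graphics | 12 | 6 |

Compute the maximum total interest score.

38

Allowing fractional choices, the relaxed optimum would be about 43.6, but courses are indivisible.
Algorithms + Networks + Systems + Graphics: credit hours 10 + 7 + 10 + 12 = 39 ≤ 40, interest score 12 + 8 + 11 + 6 = 37.
HCI + Algorithms + Networks + Systems: credit hours 2 + 10 + 7 + 10 = 29 ≤ 40, interest score 6 + 12 + 8 + 11 = 37.
HCI + Algorithms + ML + Systems: credit hours 2 + 10 + 15 + 10 = 37 ≤ 40, interest score 6 + 12 + 9 + 11 = 38.
Best is HCI, Algorithms, ML, and Systems with total interest score 38.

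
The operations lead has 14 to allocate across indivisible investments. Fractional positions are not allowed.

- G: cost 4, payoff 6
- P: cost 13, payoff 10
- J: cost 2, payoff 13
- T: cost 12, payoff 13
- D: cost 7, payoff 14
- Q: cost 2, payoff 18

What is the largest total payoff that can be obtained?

45

G + D + Q: cost 4 + 7 + 2 = 13 ≤ 14, payoff 6 + 14 + 18 = 38.
J + D + Q: cost 2 + 7 + 2 = 11 ≤ 14, payoff 13 + 14 + 18 = 45.
G + J + Q: cost 4 + 2 + 2 = 8 ≤ 14, payoff 6 + 13 + 18 = 37.
Best is J, D, and Q with total payoff 45.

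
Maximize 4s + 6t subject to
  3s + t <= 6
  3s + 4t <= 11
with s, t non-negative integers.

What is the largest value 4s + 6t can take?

16

Relaxing integrality, the LP optimum is 16.50 at (s,t) = (0, 2.75), which is not an integer point.
(s,t)=(1,2): 3·1+1·2=5≤6, 3·1+4·2=11≤11, objective 16.
(s,t)=(0,2): 3·0+1·2=2≤6, 3·0+4·2=8≤11, objective 12.
(s,t)=(1,1): 3·1+1·1=4≤6, 3·1+4·1=7≤11, objective 10.
The best lattice point is (1,2), giving 16.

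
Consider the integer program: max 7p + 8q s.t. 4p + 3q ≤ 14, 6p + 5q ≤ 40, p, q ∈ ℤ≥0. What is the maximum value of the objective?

32

(p,q)=(0,4) is feasible, giving 32.
(p,q)=(1,3) is feasible, giving 31.
(p,q)=(0,3) is feasible, giving 24.
Maximum is 32 at (p,q)=(0,4).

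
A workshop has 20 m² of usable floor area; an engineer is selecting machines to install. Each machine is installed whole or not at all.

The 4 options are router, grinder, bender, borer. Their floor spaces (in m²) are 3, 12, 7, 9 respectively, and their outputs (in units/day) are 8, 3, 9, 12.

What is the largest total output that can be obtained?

bender + borer: floor space 7 + 9 = 16 ≤ 20, output 9 + 12 = 21.
router + bender + borer: floor space 3 + 7 + 9 = 19 ≤ 20, output 8 + 9 + 12 = 29.
Best is router, bender, and borer with total output 29.

29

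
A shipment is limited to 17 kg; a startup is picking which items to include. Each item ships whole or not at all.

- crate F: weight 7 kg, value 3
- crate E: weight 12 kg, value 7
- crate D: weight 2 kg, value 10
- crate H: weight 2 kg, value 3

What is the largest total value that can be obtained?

20

Allowing fractional choices, the relaxed optimum would be about 20.4, but items are indivisible.
crate E + crate D: weight 12 + 2 = 14 ≤ 17, value 7 + 10 = 17.
crate E + crate D + crate H: weight 12 + 2 + 2 = 16 ≤ 17, value 7 + 10 + 3 = 20.
Best is crate E, crate D, and crate H with total value 20.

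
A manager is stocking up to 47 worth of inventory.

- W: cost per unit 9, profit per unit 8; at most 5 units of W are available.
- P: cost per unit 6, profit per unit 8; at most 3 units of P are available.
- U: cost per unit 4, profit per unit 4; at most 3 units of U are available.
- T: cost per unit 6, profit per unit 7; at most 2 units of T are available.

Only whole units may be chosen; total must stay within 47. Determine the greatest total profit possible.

Take 1×W, 3×P, 2×U, and 2×T: cost 47 ≤ 47, profit 1·8 + 3·8 + 2·4 + 2·7 = 54.
P has the best ratio (8/6) and is taken to its limit of 3; remaining capacity is filled optimally with the others.

54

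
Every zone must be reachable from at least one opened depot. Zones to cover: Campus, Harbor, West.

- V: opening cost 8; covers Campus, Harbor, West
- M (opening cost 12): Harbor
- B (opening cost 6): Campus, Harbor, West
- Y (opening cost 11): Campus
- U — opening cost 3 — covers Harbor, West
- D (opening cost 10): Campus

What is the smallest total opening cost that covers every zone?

The greedy cost-per-new-zone heuristic would pick U and B for 9, but a cheaper cover exists.
B alone covers Campus, Harbor, West — every zone.
Total opening cost: 6.
No cover costs less than 6.

6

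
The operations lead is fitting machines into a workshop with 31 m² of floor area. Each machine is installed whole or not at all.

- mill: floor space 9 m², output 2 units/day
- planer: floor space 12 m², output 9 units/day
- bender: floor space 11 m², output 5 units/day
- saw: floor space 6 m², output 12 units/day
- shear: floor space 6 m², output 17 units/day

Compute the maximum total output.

Take planer, saw, and shear: floor space 12 + 6 + 6 = 24 ≤ 31, output 9 + 12 + 17 = 38.
No other feasible combination does better.

38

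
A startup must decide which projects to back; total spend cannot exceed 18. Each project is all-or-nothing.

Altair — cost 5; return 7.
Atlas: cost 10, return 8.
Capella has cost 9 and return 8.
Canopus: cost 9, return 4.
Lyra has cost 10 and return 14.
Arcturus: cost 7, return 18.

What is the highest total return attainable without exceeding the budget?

32

Lyra + Arcturus: cost 10 + 7 = 17 ≤ 18, return 14 + 18 = 32.
Capella + Arcturus: cost 9 + 7 = 16 ≤ 18, return 8 + 18 = 26.
Best is Lyra and Arcturus with total return 32.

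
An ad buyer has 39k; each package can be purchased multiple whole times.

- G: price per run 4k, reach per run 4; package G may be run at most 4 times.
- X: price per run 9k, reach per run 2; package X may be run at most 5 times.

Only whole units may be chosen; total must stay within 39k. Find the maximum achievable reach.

4×G and 2×X: price 34 ≤ 39, reach 4·4 + 2·2 = 20.
3×G and 3×X: price 39 ≤ 39, reach 3·4 + 3·2 = 18.
Best is 20.

20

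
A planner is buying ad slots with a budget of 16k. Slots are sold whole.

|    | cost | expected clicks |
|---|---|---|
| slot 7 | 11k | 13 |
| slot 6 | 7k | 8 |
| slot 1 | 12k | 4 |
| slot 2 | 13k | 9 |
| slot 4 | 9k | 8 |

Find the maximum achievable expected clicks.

Take slot 6 and slot 4: cost 7 + 9 = 16 ≤ 16, expected clicks 8 + 8 = 16.
No other feasible combination does better.

16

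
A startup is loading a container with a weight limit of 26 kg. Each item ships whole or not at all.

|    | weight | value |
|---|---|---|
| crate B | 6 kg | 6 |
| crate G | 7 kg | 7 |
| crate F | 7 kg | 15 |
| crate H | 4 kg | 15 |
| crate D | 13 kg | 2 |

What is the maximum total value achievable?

Allowing fractional choices, the relaxed optimum would be about 43.3, but items are indivisible.
crate G + crate F + crate H: weight 7 + 7 + 4 = 18 ≤ 26, value 7 + 15 + 15 = 37.
crate B + crate G + crate F + crate H: weight 6 + 7 + 7 + 4 = 24 ≤ 26, value 6 + 7 + 15 + 15 = 43.
Best is crate B, crate G, crate F, and crate H with total value 43.

43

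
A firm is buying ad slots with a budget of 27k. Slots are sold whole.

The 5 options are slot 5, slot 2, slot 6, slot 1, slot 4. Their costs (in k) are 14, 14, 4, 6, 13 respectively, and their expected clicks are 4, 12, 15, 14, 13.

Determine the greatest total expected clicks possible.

Take slot 6, slot 1, and slot 4: cost 4 + 6 + 13 = 23 ≤ 27, expected clicks 15 + 14 + 13 = 42.
No other feasible combination does better.

42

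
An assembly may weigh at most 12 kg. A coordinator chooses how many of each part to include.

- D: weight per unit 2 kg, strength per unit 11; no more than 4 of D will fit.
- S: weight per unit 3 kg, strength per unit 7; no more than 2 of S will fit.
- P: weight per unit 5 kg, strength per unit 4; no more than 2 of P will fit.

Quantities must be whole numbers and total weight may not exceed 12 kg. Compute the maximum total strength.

51

This is a bounded integer knapsack.
3×D and 2×S: weight 12 ≤ 12, strength 3·11 + 2·7 = 47.
4×D and 1×S: weight 11 ≤ 12, strength 4·11 + 1·7 = 51.
Best is 51.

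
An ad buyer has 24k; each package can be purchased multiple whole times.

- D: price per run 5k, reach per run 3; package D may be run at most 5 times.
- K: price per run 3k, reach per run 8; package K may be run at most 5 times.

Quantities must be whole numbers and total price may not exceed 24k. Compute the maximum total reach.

This is a bounded integer knapsack.
1×D and 5×K: price 20 ≤ 24, reach 1·3 + 5·8 = 43.
5×K: price 15 ≤ 24, reach 5·8 = 40.
Best is 43.

43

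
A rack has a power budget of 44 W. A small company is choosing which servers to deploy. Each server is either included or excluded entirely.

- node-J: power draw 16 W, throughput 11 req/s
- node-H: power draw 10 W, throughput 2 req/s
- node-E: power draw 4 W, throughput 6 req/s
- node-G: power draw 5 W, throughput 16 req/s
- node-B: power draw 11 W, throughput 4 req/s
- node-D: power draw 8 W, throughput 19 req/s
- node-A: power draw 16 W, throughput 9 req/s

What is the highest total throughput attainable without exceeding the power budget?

56

Allowing fractional choices, the relaxed optimum would be about 58.2, but servers are indivisible.
node-J + node-H + node-E + node-G + node-D: power draw 16 + 10 + 4 + 5 + 8 = 43 ≤ 44, throughput 11 + 2 + 6 + 16 + 19 = 54.
node-J + node-E + node-G + node-B + node-D: power draw 16 + 4 + 5 + 11 + 8 = 44 ≤ 44, throughput 11 + 6 + 16 + 4 + 19 = 56.
Best is node-J, node-E, node-G, node-B, and node-D with total throughput 56.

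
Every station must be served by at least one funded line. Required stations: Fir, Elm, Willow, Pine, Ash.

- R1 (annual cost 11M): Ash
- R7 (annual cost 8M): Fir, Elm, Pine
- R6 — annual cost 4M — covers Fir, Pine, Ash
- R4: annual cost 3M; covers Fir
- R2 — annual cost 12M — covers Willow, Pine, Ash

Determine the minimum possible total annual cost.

Choose R7 and R2: together they cover Fir, Elm, Willow, Pine, Ash — every station.
Total annual cost: 8 + 12 = 20.

20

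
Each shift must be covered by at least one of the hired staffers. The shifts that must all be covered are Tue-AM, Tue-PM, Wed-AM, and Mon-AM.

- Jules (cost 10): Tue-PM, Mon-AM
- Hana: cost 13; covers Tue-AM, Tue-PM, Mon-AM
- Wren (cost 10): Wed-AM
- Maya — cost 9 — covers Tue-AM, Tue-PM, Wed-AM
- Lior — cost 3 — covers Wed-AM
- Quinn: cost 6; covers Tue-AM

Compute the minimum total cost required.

The greedy cost-per-new-shift heuristic would pick Maya and Jules for 19, but a cheaper cover exists.
Choose Hana and Lior: together they cover Tue-AM, Tue-PM, Wed-AM, Mon-AM — every shift.
Total cost: 13 + 3 = 16.
No cover costs less than 16.

16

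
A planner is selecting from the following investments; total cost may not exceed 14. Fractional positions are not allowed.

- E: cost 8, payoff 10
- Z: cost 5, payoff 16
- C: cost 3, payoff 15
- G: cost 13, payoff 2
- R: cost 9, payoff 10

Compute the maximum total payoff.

31

This is an integer program with binary decision variables.
Allowing fractional choices, the relaxed optimum would be about 38.5, but investments are indivisible.
E + Z: cost 8 + 5 = 13 ≤ 14, payoff 10 + 16 = 26.
Z + C: cost 5 + 3 = 8 ≤ 14, payoff 16 + 15 = 31.
Z + R: cost 5 + 9 = 14 ≤ 14, payoff 16 + 10 = 26.
Best is Z and C with total payoff 31.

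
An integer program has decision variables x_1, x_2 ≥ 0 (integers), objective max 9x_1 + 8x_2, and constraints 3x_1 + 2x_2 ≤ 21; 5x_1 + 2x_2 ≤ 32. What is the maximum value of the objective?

81

The continuous relaxation peaks at (0, 10.5) with value 84.00; rounding to a feasible lattice point costs some objective.
(x_1,x_2)=(1,9): 3·1+2·9=21≤21, 5·1+2·9=23≤32, objective 81.
(x_1,x_2)=(0,10): 3·0+2·10=20≤21, 5·0+2·10=20≤32, objective 80.
(x_1,x_2)=(1,8): 3·1+2·8=19≤21, 5·1+2·8=21≤32, objective 73.
The best lattice point is (1,9), giving 81.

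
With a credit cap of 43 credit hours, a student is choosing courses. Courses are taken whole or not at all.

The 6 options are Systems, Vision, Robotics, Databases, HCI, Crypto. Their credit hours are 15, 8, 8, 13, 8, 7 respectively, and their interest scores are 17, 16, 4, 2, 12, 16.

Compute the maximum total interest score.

Systems + Vision + HCI + Crypto: credit hours 15 + 8 + 8 + 7 = 38 ≤ 43, interest score 17 + 16 + 12 + 16 = 61.
Systems + Vision + Robotics + Crypto: credit hours 15 + 8 + 8 + 7 = 38 ≤ 43, interest score 17 + 16 + 4 + 16 = 53.
Best is Systems, Vision, HCI, and Crypto with total interest score 61.

61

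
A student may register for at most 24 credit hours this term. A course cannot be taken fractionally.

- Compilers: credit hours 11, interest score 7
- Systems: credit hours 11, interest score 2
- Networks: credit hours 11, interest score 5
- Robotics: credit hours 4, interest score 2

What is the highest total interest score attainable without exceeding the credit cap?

12

Allowing fractional choices, the relaxed optimum would be about 13.1, but courses are indivisible.
Compilers + Networks: credit hours 11 + 11 = 22 ≤ 24, interest score 7 + 5 = 12.
Compilers + Systems: credit hours 11 + 11 = 22 ≤ 24, interest score 7 + 2 = 9.
Compilers + Robotics: credit hours 11 + 4 = 15 ≤ 24, interest score 7 + 2 = 9.
Best is Compilers and Networks with total interest score 12.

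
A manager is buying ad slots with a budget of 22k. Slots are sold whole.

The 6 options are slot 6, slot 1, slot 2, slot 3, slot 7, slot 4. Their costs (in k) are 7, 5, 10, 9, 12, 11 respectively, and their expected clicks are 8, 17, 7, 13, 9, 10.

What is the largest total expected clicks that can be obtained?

38

This is an integer program with binary decision variables.
Allowing fractional choices, the relaxed optimum would be about 38.9, but ad slots are indivisible.
slot 6 + slot 1 + slot 3: cost 7 + 5 + 9 = 21 ≤ 22, expected clicks 8 + 17 + 13 = 38.
slot 6 + slot 1 + slot 2: cost 7 + 5 + 10 = 22 ≤ 22, expected clicks 8 + 17 + 7 = 32.
slot 1 + slot 3: cost 5 + 9 = 14 ≤ 22, expected clicks 17 + 13 = 30.
Best is slot 6, slot 1, and slot 3 with total expected clicks 38.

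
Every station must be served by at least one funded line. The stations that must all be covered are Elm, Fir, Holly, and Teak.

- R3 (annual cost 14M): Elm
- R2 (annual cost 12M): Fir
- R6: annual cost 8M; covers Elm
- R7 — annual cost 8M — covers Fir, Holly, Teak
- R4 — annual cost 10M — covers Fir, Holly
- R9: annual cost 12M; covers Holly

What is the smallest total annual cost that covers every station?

16

Choose R6 and R7: together they cover Elm, Fir, Holly, Teak — every station.
Total annual cost: 8 + 8 = 16.
No cover costs less than 16.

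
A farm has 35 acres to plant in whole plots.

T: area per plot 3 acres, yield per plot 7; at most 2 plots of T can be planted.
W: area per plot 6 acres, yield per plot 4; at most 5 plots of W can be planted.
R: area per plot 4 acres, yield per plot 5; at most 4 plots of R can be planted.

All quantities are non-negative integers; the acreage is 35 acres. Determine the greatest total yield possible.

This is a bounded integer knapsack.
Take 2×T, 2×W, and 4×R: area 34 ≤ 35, yield 2·7 + 2·4 + 4·5 = 42.
T has the best ratio (7/3) and is taken to its limit of 2; remaining capacity is filled optimally with the others.

42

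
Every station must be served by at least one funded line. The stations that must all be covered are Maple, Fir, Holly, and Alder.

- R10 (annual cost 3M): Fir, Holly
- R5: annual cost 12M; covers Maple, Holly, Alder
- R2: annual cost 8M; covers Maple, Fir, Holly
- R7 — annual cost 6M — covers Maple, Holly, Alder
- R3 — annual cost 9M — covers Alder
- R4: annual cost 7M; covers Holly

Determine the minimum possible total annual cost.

9

This is a weighted set-cover instance.
Choose R10 and R7: together they cover Maple, Fir, Holly, Alder — every station.
Total annual cost: 3 + 6 = 9.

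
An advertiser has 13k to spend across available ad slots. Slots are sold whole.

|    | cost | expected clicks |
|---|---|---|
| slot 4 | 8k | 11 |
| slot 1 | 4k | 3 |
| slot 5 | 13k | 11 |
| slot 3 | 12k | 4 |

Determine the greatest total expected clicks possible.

14

slot 4 + slot 1: cost 8 + 4 = 12 ≤ 13, expected clicks 11 + 3 = 14.
slot 5: cost 13 ≤ 13, expected clicks 11.
slot 4: cost 8 ≤ 13, expected clicks 11.
Best is slot 4 and slot 1 with total expected clicks 14.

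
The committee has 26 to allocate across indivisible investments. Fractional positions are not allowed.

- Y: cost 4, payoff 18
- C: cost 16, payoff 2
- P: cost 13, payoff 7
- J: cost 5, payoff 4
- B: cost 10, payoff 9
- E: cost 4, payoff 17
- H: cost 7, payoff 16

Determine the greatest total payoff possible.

This is an integer program with binary decision variables.
Allowing fractional choices, the relaxed optimum would be about 60.8, but investments are indivisible.
Y + B + E + H: cost 4 + 10 + 4 + 7 = 25 ≤ 26, payoff 18 + 9 + 17 + 16 = 60.
Y + J + E + H: cost 4 + 5 + 4 + 7 = 20 ≤ 26, payoff 18 + 4 + 17 + 16 = 55.
Best is Y, B, E, and H with total payoff 60.

60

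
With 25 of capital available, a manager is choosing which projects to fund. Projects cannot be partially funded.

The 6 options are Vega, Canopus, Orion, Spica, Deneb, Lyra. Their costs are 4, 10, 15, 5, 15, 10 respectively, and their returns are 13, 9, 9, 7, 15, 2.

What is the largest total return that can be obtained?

35

Treat it as a binary knapsack problem.
Vega + Spica + Deneb: cost 4 + 5 + 15 = 24 ≤ 25, return 13 + 7 + 15 = 35.
Vega + Canopus + Spica: cost 4 + 10 + 5 = 19 ≤ 25, return 13 + 9 + 7 = 29.
Best is Vega, Spica, and Deneb with total return 35.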